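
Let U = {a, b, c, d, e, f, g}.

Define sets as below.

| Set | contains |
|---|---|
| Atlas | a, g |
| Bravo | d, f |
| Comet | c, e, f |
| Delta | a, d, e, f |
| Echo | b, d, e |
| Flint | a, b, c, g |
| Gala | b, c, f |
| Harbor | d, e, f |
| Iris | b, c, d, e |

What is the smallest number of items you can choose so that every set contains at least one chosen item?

3

H = {c, d, g} meets every set (each contains at least one member of H), and |H| = 3.
No choice of 2 items meets every set, so 3 is the minimum.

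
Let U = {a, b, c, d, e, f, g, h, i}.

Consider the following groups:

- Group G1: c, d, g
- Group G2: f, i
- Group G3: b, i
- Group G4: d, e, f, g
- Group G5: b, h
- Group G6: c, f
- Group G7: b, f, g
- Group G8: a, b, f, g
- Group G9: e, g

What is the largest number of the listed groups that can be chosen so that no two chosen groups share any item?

G1, G2, G5 are pairwise disjoint (G1={c,d,g}; G2={f,i}; G5={b,h}).
Every remaining group overlaps one of these, and no 4 of the listed groups are pairwise disjoint, so 3 is the maximum.

3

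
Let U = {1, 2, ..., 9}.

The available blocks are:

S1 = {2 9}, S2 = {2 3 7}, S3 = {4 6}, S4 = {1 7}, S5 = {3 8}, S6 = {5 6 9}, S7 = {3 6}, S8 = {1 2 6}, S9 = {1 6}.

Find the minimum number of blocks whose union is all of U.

5

Take {S2, S3, S5, S6, S9}. Their union is {1, 2, 3, 4, 5, 6, 7, 8, 9}, which is all 9 elements.
No 4 of the 9 blocks cover everything (all 126 combinations miss at least one element), so 5 is optimal.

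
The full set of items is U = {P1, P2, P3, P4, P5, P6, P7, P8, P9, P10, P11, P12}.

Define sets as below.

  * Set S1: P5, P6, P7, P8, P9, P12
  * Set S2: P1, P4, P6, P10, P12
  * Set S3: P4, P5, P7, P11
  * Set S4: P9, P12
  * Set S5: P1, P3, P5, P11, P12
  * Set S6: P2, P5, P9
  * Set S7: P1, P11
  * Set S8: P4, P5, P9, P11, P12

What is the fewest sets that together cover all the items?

Take {S1, S2, S5, S6}. Their union is {P1, P2, P3, P4, P5, P6, P7, P8, P9, P10, P11, P12}, which is all 12 items.
No 3 of the 8 sets cover everything (all 56 combinations miss at least one item), so 4 is optimal.

4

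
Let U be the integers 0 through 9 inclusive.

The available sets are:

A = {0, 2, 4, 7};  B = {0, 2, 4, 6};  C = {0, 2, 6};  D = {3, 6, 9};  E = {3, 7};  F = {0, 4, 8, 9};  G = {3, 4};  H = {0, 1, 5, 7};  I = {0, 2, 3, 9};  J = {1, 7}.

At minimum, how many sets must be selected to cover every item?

4

Take {B, E, F, H}. Their union is {0, 1, 2, 3, 4, 5, 6, 7, 8, 9}, which is all 10 items.
No 3 of the 10 sets cover everything (all 120 combinations miss at least one item), so 4 is optimal.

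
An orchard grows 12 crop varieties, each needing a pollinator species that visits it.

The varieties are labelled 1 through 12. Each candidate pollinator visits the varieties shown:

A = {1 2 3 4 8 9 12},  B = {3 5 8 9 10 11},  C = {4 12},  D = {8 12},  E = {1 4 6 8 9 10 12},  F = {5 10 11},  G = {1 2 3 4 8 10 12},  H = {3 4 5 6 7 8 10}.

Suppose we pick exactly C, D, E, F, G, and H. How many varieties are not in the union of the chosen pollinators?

Union of C, D, E, F, G, H = {1, 2, 3, 4, 5, 6, 7, 8, 9, 10, 11, 12} — that's every variety, so 0 are uncovered.

0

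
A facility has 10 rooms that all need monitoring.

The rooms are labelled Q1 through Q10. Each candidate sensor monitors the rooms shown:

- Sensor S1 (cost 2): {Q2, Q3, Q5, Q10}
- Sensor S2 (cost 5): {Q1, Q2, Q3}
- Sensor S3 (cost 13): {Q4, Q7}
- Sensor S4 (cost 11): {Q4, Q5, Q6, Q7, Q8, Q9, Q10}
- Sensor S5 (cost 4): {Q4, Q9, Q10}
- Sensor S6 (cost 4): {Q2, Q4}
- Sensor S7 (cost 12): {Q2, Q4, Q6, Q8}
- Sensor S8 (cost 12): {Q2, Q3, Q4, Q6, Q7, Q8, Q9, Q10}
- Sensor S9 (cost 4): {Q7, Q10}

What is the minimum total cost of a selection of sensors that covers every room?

16

S2, S4 together cover every room (S2 ∪ S4 = {Q1, Q2, Q3, Q4, Q5, Q6, Q7, Q8, Q9, Q10}); total cost 5 + 11 = 16.
The greedy pick S1, S5, S4, S2 costs 22; no covering selection beats 16.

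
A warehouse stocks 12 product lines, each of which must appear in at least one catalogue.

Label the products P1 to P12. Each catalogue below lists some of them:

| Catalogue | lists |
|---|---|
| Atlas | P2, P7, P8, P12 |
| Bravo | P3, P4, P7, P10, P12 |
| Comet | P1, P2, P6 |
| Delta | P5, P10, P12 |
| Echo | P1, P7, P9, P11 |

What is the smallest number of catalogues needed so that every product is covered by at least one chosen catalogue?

Take {Atlas, Bravo, Comet, Delta, Echo}. Their union is {P1, P2, P3, P4, P5, P6, P7, P8, P9, P10, P11, P12}, which is all 12 products.
No 4 of the 5 catalogues cover everything (all 5 combinations miss at least one product), so 5 is optimal.

5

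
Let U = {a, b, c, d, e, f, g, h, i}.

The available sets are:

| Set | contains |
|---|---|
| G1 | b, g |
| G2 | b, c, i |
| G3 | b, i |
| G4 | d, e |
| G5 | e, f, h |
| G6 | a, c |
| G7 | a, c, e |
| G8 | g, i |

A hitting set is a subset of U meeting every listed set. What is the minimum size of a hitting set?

T = {a, e, g, i} meets every set (each contains at least one member of T), and |T| = 4.
No choice of 3 elements meets every set, so 4 is the minimum.

4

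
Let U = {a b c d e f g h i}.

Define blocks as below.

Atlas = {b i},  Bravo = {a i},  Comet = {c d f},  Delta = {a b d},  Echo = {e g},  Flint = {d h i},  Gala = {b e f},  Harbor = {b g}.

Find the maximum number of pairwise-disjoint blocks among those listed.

3

Atlas, Comet, Echo are pairwise disjoint (Atlas={b,i}; Comet={c,d,f}; Echo={e,g}).
Every remaining block overlaps one of these, and no 4 of the listed blocks are pairwise disjoint, so 3 is the maximum.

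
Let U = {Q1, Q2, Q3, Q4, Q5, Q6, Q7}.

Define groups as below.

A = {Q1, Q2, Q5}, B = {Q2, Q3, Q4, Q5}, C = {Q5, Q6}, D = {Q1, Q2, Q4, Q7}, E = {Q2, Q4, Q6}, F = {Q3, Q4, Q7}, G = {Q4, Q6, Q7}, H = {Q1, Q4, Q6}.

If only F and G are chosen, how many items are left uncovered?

3

Union of F, G = {Q3, Q4, Q6, Q7}.
Not covered: Q1, Q2, Q5 — 3 items.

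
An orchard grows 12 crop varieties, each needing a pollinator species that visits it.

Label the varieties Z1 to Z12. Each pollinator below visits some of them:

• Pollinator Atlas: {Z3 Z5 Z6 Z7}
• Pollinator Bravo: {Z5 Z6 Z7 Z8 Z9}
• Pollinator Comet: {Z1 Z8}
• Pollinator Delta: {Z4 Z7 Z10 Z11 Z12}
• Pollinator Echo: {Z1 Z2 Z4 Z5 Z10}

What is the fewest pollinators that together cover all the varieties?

Atlas and Bravo and Delta and Echo together: Atlas ∪ Bravo ∪ Delta ∪ Echo = {Z1, Z2, Z3, Z4, Z5, Z6, Z7, Z8, Z9, Z10, Z11, Z12} — every variety is covered.
No 3 of the 5 pollinators cover everything (all 10 combinations miss at least one variety), so 4 is optimal.

4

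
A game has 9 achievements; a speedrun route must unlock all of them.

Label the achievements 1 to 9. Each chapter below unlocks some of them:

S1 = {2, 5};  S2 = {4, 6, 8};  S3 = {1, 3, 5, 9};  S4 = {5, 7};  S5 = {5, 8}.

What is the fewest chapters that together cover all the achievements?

4

S1 and S2 and S3 and S4 together: S1 ∪ S2 ∪ S3 ∪ S4 = {1, 2, 3, 4, 5, 6, 7, 8, 9} — every achievement is covered.
Only S1 contains 2, so S1 is forced; the remaining 7 achievements need at least 3 more chapters (each remaining chapter adds at most 3) — so at least 4 chapters are needed, and 4 is optimal.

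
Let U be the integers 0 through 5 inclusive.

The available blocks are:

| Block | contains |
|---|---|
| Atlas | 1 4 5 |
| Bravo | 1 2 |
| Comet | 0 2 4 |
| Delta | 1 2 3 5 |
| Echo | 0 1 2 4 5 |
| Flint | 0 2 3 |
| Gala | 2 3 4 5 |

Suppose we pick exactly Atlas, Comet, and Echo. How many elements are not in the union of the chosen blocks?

Union of Atlas, Comet, Echo = {0, 1, 2, 4, 5}.
Not covered: 3 — 1 element.

1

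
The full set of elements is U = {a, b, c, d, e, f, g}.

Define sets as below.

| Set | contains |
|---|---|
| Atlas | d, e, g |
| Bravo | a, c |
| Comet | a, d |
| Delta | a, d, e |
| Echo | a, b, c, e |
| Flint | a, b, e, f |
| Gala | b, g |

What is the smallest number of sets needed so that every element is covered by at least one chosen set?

3

Take {Atlas, Echo, Flint}. Their union is {a, b, c, d, e, f, g}, which is all 7 elements.
Only Flint contains f, so Flint is forced; the remaining 3 elements need at least 2 more sets (each remaining set adds at most 2) — so at least 3 sets are needed, and 3 is optimal.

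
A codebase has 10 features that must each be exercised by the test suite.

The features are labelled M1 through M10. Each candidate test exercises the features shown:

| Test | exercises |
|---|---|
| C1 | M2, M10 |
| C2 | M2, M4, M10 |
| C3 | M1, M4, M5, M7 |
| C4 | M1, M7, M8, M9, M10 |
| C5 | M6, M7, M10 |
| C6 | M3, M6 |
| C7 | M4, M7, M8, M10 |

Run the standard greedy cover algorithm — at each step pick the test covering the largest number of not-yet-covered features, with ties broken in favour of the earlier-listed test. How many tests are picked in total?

Greedy: pick C4 (covers 5 new) → pick C2 (covers 2 new) → pick C6 (covers 2 new) → pick C3 (covers 1 new). Total picks: 4.

4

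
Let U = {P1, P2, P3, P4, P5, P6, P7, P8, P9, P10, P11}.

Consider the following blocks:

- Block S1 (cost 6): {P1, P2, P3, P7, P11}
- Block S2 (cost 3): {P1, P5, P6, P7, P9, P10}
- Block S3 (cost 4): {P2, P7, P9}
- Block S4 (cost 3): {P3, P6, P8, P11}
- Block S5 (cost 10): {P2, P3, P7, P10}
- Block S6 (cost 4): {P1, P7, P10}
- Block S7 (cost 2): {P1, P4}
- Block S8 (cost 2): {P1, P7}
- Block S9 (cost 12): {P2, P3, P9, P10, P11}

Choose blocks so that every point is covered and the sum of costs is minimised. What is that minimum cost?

S2, S3, S4, S7 together cover every point (S2 ∪ S3 ∪ S4 ∪ S7 = {P1, P2, P3, P4, P5, P6, P7, P8, P9, P10, P11}); total cost 3 + 4 + 3 + 2 = 12.
No covering selection has total cost below 12.

12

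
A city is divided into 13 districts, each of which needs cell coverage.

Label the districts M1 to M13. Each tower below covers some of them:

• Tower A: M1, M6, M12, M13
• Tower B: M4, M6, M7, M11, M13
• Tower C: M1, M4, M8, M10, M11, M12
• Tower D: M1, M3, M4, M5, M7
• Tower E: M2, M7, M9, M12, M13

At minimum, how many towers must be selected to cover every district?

Take {A, C, D, E}. Their union is {M1, M2, M3, M4, M5, M6, M7, M8, M9, M10, M11, M12, M13}, which is all 13 districts.
No 3 of the 5 towers cover everything (all 10 combinations miss at least one district), so 4 is optimal.

4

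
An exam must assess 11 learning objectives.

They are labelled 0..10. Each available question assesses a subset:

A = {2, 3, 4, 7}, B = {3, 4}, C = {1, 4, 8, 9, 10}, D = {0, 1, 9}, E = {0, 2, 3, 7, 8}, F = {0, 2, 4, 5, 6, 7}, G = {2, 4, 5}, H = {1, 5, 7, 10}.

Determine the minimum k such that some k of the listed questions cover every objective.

Take {C, E, F}. Their union is {0, 1, 2, 3, 4, 5, 6, 7, 8, 9, 10}, which is all 11 objectives.
Only F contains 6, so F is forced; the remaining 5 objectives need at least 2 more questions (each remaining question adds at most 4) — so at least 3 questions are needed, and 3 is optimal.

3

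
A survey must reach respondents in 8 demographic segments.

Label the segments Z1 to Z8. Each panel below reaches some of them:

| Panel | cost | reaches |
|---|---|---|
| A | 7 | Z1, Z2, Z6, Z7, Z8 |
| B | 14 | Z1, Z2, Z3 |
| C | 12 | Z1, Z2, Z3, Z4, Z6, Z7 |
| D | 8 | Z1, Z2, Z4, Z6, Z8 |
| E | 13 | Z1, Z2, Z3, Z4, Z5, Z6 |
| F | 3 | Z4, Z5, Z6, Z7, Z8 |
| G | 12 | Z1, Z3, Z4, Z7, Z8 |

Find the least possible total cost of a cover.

15

C, F together cover every segment (C ∪ F = {Z1, Z2, Z3, Z4, Z5, Z6, Z7, Z8}); total cost 12 + 3 = 15.
The greedy pick F, A, C costs 22; no covering selection beats 15.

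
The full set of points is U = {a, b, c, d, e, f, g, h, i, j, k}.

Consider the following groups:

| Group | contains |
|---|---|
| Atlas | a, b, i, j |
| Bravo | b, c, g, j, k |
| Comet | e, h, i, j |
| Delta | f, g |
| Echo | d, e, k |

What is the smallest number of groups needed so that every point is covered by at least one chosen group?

Atlas and Bravo and Comet and Delta and Echo together: Atlas ∪ Bravo ∪ Comet ∪ Delta ∪ Echo = {a, b, c, d, e, f, g, h, i, j, k} — every point is covered.
No 4 of the 5 groups cover everything (all 5 combinations miss at least one point), so 5 is optimal.

5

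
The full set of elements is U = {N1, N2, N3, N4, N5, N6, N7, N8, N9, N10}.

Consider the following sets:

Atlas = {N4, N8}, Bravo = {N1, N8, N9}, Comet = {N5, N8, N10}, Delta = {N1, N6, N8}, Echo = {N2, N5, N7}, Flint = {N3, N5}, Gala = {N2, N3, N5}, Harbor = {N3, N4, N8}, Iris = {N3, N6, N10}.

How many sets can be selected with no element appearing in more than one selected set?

3

Bravo, Echo, Iris are pairwise disjoint (Bravo={N1,N8,N9}; Echo={N2,N5,N7}; Iris={N3,N6,N10}).
Every remaining set overlaps one of these, and no 4 of the listed sets are pairwise disjoint, so 3 is the maximum.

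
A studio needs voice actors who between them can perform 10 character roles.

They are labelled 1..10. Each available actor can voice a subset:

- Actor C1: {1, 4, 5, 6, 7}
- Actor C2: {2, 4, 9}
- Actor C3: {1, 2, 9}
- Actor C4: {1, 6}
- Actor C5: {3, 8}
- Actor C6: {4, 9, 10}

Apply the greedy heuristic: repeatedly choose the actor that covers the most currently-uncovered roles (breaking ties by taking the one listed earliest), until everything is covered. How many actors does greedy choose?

Greedy: pick C1 (covers 5 new) → pick C2 (covers 2 new) → pick C5 (covers 2 new) → pick C6 (covers 1 new). Total picks: 4.

4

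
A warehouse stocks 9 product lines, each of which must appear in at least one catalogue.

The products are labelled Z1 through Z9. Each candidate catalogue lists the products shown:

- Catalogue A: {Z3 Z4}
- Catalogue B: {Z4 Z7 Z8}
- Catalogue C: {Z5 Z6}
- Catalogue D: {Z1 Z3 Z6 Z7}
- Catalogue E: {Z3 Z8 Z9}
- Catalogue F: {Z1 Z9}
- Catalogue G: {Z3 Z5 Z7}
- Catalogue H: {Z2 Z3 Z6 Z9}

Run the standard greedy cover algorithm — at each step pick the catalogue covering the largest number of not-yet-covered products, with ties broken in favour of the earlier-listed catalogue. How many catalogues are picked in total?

4

Greedy: pick D (covers 4 new) → pick B (covers 2 new) → pick H (covers 2 new) → pick C (covers 1 new). Total picks: 4.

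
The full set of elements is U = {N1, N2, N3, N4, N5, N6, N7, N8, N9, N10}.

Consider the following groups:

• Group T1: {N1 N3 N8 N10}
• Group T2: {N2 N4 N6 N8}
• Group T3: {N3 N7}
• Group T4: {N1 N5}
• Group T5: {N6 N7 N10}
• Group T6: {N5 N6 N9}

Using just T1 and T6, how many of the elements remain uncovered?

Union of T1, T6 = {N1, N3, N5, N6, N8, N9, N10}.
Not covered: N2, N4, N7 — 3 elements.

3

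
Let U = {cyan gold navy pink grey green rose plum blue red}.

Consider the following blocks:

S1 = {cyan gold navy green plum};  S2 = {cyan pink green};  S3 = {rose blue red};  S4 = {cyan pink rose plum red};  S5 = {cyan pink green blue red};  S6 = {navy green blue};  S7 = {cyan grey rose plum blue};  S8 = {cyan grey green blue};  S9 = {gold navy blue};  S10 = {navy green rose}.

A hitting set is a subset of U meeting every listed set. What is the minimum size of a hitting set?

H = {green, plum, blue} meets every block (each contains at least one member of H), and |H| = 3.
No choice of 2 elements meets every block, so 3 is the minimum.

3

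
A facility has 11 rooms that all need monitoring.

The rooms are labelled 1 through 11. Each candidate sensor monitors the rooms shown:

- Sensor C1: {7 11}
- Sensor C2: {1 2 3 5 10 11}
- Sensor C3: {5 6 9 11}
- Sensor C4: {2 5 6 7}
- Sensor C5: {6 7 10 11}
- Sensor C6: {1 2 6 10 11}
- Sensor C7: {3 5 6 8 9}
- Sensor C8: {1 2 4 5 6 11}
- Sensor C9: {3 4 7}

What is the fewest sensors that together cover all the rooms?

3

C2 and C7 and C9 together: C2 ∪ C7 ∪ C9 = {1, 2, 3, 4, 5, 6, 7, 8, 9, 10, 11} — every room is covered.
Only C7 contains 8, so C7 is forced; the remaining 6 rooms need at least 2 more sensors (each remaining sensor adds at most 4) — so at least 3 sensors are needed, and 3 is optimal.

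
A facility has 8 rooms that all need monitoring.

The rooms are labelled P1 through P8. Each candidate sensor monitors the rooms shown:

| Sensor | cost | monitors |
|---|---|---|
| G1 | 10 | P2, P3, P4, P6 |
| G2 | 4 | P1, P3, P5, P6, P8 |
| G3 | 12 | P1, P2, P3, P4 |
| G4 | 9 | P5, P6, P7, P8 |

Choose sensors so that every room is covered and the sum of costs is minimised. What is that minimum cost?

G3, G4 together cover every room (G3 ∪ G4 = {P1, P2, P3, P4, P5, P6, P7, P8}); total cost 12 + 9 = 21.
The greedy pick G2, G1, G4 costs 23; no covering selection beats 21.

21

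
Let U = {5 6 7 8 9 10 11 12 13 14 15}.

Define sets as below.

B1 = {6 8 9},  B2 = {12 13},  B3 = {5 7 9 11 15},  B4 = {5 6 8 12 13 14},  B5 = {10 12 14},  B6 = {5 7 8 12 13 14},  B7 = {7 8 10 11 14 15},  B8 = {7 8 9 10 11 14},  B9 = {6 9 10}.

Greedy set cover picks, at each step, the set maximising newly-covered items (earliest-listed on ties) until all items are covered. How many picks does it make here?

3

Greedy: pick B4 (covers 6 new) → pick B3 (covers 4 new) → pick B5 (covers 1 new). Total picks: 3.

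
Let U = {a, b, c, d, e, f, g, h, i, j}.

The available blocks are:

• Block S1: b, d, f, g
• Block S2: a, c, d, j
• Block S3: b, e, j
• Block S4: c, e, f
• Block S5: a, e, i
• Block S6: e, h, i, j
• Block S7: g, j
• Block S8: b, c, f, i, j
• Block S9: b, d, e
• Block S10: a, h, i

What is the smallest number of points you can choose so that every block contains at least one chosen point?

The 4 points {c, e, g, h} hit every block.
No choice of 3 points meets every block, so 4 is the minimum.

4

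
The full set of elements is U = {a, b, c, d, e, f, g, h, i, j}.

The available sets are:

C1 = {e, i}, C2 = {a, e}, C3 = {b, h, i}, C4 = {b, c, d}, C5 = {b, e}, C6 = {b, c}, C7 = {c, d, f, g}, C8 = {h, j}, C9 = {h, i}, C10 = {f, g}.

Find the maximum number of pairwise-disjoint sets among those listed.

C2, C6, C9, C10 are pairwise disjoint (C2={a,e}; C6={b,c}; C9={h,i}; C10={f,g}).
Every remaining set overlaps one of these, and no 5 of the listed sets are pairwise disjoint, so 4 is the maximum.

4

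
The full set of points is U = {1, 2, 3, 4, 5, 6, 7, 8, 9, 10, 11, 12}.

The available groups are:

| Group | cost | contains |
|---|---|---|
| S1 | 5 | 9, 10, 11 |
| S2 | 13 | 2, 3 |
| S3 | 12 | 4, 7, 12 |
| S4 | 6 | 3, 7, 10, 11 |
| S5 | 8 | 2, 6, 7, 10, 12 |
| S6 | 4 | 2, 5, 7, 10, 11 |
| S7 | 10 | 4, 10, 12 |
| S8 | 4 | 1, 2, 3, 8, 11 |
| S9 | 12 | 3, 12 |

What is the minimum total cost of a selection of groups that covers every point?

31

S1, S5, S6, S7, S8 together cover every point (S1 ∪ S5 ∪ S6 ∪ S7 ∪ S8 = {1, 2, 3, 4, 5, 6, 7, 8, 9, 10, 11, 12}); total cost 5 + 8 + 4 + 10 + 4 = 31.
No covering selection has total cost below 31.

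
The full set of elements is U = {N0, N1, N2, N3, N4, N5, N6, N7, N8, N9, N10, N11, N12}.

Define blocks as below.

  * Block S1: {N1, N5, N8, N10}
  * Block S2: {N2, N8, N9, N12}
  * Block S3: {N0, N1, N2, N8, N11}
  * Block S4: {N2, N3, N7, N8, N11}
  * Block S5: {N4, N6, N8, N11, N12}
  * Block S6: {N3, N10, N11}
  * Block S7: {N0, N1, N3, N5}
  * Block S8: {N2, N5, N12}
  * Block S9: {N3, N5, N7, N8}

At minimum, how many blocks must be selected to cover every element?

S1, S2, S3, S4, and S5 cover everything between them: the union {N0, N1, N2, N3, N4, N5, N6, N7, N8, N9, N10, N11, N12} is all of U.
No 4 of the 9 blocks cover everything (all 126 combinations miss at least one element), so 5 is optimal.

5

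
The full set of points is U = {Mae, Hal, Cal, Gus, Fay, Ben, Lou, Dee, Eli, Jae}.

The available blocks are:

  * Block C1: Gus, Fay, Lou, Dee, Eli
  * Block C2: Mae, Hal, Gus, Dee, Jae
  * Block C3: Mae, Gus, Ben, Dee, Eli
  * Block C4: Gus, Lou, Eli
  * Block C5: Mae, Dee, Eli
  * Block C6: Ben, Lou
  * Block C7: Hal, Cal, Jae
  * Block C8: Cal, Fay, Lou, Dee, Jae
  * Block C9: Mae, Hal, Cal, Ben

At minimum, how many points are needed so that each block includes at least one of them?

3

The 3 points {Mae, Hal, Lou} hit every block.
The blocks C5, C6, C7 are pairwise disjoint, so any hitting set needs a separate point for each — at least 3. Hence 3 is optimal.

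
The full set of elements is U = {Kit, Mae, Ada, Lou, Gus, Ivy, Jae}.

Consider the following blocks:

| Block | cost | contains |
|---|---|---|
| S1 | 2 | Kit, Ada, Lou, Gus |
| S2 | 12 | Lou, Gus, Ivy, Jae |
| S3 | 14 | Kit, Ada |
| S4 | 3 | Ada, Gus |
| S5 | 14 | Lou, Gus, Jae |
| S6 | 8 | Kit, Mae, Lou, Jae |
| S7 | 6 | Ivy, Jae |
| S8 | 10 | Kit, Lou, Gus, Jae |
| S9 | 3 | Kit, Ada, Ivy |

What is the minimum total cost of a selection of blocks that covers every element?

13

S1, S6, S9 together cover every element (S1 ∪ S6 ∪ S9 = {Kit, Mae, Ada, Lou, Gus, Ivy, Jae}); total cost 2 + 8 + 3 = 13.
The greedy pick S1, S7, S6 costs 16; no covering selection beats 13.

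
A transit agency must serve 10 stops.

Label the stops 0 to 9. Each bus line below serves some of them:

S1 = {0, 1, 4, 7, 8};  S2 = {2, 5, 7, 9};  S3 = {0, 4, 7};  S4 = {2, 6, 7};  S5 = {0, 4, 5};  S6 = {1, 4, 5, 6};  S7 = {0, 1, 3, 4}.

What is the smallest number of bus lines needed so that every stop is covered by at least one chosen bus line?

S1 and S2 and S6 and S7 together: S1 ∪ S2 ∪ S6 ∪ S7 = {0, 1, 2, 3, 4, 5, 6, 7, 8, 9} — every stop is covered.
No 3 of the 7 bus lines cover everything (all 35 combinations miss at least one stop), so 4 is optimal.

4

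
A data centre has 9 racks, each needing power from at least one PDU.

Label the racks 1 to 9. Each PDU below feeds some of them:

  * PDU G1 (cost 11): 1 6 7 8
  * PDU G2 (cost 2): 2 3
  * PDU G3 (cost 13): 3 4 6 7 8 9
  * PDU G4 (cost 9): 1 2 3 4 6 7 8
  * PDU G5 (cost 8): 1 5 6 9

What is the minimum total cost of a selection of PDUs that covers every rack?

G4, G5 together cover every rack (G4 ∪ G5 = {1, 2, 3, 4, 5, 6, 7, 8, 9}); total cost 9 + 8 = 17.
The greedy pick G2, G4, G5 costs 19; no covering selection beats 17.

17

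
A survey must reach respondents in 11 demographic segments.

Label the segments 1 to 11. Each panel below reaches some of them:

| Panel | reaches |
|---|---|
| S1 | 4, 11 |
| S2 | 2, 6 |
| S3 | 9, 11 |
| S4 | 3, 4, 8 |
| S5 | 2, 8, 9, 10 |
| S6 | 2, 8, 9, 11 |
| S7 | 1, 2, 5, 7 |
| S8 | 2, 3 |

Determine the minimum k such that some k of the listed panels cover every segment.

5

Take {S1, S2, S4, S5, S7}. Their union is {1, 2, 3, 4, 5, 6, 7, 8, 9, 10, 11}, which is all 11 segments.
No 4 of the 8 panels cover everything (all 70 combinations miss at least one segment), so 5 is optimal.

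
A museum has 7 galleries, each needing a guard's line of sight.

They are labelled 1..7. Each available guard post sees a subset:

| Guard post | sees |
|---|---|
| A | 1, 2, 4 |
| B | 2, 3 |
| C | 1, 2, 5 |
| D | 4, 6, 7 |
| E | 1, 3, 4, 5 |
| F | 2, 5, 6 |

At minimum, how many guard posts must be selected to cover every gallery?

3

Take {B, D, E}. Their union is {1, 2, 3, 4, 5, 6, 7}, which is all 7 galleries.
Only D contains 7, so D is forced; the remaining 4 galleries need at least 2 more guard posts (each remaining guard post adds at most 3) — so at least 3 guard posts are needed, and 3 is optimal.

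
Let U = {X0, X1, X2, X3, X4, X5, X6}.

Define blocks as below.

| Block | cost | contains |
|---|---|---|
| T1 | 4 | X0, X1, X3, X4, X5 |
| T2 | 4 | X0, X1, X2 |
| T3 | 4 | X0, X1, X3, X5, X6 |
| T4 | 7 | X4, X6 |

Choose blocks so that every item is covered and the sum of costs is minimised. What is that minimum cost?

T1, T2, T3 together cover every item (T1 ∪ T2 ∪ T3 = {X0, X1, X2, X3, X4, X5, X6}); total cost 4 + 4 + 4 = 12.
No covering selection has total cost below 12.

12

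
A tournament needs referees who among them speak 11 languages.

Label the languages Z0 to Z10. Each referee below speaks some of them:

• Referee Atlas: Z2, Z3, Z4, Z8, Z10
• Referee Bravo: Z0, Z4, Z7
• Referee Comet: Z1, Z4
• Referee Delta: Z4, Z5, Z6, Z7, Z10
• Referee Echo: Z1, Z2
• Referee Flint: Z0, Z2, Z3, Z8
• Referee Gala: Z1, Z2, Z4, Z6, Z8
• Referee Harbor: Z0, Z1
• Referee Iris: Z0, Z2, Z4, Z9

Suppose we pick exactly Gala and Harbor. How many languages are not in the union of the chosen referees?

5

Union of Gala, Harbor = {Z0, Z1, Z2, Z4, Z6, Z8}.
Not covered: Z3, Z5, Z7, Z9, Z10 — 5 languages.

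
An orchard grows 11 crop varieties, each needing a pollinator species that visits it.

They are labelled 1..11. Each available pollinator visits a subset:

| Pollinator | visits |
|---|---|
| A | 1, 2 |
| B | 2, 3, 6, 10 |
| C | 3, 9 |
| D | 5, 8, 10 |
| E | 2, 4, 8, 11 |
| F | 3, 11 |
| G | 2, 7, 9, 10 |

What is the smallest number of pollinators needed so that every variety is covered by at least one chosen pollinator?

5

Take {A, B, D, E, G}. Their union is {1, 2, 3, 4, 5, 6, 7, 8, 9, 10, 11}, which is all 11 varieties.
No 4 of the 7 pollinators cover everything (all 35 combinations miss at least one variety), so 5 is optimal.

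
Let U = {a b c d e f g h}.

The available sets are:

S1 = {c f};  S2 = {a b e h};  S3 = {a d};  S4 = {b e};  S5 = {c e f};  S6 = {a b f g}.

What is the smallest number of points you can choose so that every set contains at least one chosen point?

3

The 3 points {a, b, f} hit every set.
The sets S1, S3, S4 are pairwise disjoint, so any hitting set needs a separate point for each — at least 3. Hence 3 is optimal.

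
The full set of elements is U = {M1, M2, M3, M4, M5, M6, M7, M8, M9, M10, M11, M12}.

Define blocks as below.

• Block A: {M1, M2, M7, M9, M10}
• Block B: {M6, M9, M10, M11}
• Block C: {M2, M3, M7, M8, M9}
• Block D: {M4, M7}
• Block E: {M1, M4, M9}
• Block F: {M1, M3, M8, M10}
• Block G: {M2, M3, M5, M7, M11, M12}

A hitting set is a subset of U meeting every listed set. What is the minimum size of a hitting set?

3

The 3 elements {M2, M4, M10} hit every block.
No choice of 2 elements meets every block, so 3 is the minimum.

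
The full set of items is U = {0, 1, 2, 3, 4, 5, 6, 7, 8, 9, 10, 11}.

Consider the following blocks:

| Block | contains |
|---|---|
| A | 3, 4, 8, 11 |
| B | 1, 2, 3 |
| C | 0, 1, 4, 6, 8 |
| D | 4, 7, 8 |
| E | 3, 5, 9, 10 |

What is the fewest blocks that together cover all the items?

A, B, C, D, and E cover everything between them: the union {0, 1, 2, 3, 4, 5, 6, 7, 8, 9, 10, 11} is all of U.
No 4 of the 5 blocks cover everything (all 5 combinations miss at least one item), so 5 is optimal.

5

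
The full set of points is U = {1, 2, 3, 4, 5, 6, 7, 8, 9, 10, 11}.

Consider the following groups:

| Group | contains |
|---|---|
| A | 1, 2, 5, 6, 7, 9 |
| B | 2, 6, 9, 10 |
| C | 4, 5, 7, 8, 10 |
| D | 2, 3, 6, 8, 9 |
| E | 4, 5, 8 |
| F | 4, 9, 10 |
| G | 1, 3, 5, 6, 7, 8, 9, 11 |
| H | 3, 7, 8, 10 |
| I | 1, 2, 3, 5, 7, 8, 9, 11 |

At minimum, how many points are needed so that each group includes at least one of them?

The 2 points {8, 9} hit every group.
The groups B, E are pairwise disjoint, so any hitting set needs a separate point for each — at least 2. Hence 2 is optimal.

2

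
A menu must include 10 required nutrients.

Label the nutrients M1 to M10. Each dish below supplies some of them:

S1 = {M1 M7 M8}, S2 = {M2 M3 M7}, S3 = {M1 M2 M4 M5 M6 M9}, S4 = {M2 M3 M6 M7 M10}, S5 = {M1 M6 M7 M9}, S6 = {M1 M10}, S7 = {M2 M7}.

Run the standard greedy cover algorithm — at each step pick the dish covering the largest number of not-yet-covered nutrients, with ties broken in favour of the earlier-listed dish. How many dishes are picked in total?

3

Greedy: pick S3 (covers 6 new) → pick S4 (covers 3 new) → pick S1 (covers 1 new). Total picks: 3.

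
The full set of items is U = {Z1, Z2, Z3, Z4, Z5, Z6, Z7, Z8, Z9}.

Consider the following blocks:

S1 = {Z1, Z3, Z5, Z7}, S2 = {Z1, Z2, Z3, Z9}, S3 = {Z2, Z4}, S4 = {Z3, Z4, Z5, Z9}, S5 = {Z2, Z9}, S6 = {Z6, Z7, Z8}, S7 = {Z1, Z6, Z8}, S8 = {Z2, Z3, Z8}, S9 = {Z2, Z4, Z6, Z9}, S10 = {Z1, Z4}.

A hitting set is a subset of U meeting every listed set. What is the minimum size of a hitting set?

4

The 4 items {Z1, Z2, Z3, Z8} hit every block.
No choice of 3 items meets every block, so 4 is the minimum.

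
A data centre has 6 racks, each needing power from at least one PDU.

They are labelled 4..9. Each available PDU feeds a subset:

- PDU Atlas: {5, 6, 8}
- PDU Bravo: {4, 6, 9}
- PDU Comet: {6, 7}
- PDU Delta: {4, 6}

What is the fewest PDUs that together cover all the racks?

3

Take {Atlas, Bravo, Comet}. Their union is {4, 5, 6, 7, 8, 9}, which is all 6 racks.
Only Atlas contains 5, so Atlas is forced; the remaining 3 racks need at least 2 more PDUs (each remaining PDU adds at most 2) — so at least 3 PDUs are needed, and 3 is optimal.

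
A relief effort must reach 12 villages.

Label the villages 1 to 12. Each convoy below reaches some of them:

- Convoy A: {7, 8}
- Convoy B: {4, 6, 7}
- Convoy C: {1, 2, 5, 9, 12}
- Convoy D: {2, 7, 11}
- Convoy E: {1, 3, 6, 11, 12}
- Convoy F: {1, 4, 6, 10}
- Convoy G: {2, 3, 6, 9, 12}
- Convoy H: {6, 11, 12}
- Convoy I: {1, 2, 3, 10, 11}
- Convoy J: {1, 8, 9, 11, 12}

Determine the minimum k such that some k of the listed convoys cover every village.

4

A and C and E and F together: A ∪ C ∪ E ∪ F = {1, 2, 3, 4, 5, 6, 7, 8, 9, 10, 11, 12} — every village is covered.
Only C contains 5, so C is forced; the remaining 7 villages need at least 3 more convoys (each remaining convoy adds at most 3) — so at least 4 convoys are needed, and 4 is optimal.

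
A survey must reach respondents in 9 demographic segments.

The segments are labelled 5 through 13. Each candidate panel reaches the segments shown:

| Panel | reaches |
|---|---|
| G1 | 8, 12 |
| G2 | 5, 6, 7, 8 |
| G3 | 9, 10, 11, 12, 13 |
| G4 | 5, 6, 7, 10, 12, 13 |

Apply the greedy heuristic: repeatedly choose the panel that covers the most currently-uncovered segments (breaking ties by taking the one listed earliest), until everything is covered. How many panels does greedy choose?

Greedy: pick G4 (covers 6 new) → pick G3 (covers 2 new) → pick G1 (covers 1 new). Total picks: 3.
(The true minimum cover uses only 2 panels, so greedy is not optimal here.)

3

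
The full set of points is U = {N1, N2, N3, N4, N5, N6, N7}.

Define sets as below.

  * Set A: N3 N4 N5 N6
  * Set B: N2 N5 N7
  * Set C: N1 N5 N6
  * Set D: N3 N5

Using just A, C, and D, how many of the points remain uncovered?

Union of A, C, D = {N1, N3, N4, N5, N6}.
Not covered: N2, N7 — 2 points.

2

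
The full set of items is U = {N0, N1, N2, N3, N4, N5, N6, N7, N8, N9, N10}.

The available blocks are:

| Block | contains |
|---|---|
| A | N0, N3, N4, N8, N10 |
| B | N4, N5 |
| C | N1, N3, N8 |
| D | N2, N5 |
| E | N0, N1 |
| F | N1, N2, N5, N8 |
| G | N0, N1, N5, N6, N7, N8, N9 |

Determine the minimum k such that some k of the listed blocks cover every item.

3

A and D and G together: A ∪ D ∪ G = {N0, N1, N2, N3, N4, N5, N6, N7, N8, N9, N10} — every item is covered.
Only G contains N6, so G is forced; the remaining 4 items need at least 2 more blocks (each remaining block adds at most 3) — so at least 3 blocks are needed, and 3 is optimal.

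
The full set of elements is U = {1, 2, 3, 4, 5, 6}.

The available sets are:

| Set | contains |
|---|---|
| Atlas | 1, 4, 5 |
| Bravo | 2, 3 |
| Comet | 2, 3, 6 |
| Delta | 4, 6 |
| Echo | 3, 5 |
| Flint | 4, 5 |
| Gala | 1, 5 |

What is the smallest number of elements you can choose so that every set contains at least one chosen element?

3

H = {2, 5, 6} meets every set (each contains at least one member of H), and |H| = 3.
The sets Bravo, Delta, Gala are pairwise disjoint, so any hitting set needs a separate element for each — at least 3. Hence 3 is optimal.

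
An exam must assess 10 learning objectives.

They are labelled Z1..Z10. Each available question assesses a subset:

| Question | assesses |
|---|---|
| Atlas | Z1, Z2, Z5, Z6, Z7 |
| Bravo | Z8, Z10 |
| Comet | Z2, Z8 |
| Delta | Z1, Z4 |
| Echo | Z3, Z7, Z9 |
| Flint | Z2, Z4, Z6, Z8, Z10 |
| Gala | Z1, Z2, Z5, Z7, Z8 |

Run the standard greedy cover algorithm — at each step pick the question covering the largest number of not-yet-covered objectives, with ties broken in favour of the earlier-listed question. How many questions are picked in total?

Greedy: pick Atlas (covers 5 new) → pick Flint (covers 3 new) → pick Echo (covers 2 new). Total picks: 3.

3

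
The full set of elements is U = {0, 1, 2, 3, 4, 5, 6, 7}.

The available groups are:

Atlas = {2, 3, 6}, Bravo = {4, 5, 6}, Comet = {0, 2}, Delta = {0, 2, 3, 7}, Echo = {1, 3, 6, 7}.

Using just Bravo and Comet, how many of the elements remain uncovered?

Union of Bravo, Comet = {0, 2, 4, 5, 6}.
Not covered: 1, 3, 7 — 3 elements.

3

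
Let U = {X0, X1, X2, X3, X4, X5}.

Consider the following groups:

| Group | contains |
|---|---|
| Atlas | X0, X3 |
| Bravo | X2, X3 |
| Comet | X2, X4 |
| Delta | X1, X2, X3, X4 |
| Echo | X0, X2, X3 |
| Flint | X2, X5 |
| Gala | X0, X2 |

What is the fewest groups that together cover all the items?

3

Take {Delta, Flint, Gala}. Their union is {X0, X1, X2, X3, X4, X5}, which is all 6 items.
Only Delta contains X1, so Delta is forced; the remaining 2 items need at least 2 more groups (each remaining group adds at most 1) — so at least 3 groups are needed, and 3 is optimal.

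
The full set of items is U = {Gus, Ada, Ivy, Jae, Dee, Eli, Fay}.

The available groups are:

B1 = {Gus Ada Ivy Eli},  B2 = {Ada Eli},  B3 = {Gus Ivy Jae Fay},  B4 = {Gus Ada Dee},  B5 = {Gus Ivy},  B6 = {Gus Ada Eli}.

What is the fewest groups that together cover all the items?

Take {B3, B4, B6}. Their union is {Gus, Ada, Ivy, Jae, Dee, Eli, Fay}, which is all 7 items.
Only B3 contains Jae, so B3 is forced; the remaining 3 items need at least 2 more groups (each remaining group adds at most 2) — so at least 3 groups are needed, and 3 is optimal.

3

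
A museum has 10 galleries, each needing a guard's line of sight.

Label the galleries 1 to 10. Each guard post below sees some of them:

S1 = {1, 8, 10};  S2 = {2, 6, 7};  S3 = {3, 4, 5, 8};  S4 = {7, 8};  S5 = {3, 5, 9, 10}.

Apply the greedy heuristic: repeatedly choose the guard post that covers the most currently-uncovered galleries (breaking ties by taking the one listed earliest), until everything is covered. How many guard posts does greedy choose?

Greedy: pick S3 (covers 4 new) → pick S2 (covers 3 new) → pick S1 (covers 2 new) → pick S5 (covers 1 new). Total picks: 4.

4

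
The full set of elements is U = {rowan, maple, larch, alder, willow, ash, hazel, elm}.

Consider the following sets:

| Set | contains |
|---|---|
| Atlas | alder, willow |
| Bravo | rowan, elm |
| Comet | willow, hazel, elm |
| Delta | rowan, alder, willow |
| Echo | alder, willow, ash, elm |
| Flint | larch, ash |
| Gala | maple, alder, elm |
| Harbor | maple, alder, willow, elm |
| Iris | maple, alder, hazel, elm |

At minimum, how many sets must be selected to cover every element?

Take {Delta, Flint, Iris}. Their union is {rowan, maple, larch, alder, willow, ash, hazel, elm}, which is all 8 elements.
Only Flint contains larch, so Flint is forced; the remaining 6 elements need at least 2 more sets (each remaining set adds at most 4) — so at least 3 sets are needed, and 3 is optimal.

3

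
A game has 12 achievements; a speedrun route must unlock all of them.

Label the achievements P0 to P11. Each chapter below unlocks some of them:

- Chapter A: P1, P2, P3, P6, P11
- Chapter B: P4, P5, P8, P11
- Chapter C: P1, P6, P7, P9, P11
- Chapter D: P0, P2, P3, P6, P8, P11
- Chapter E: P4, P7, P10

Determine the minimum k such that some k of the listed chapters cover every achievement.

4

Take {B, C, D, E}. Their union is {P0, P1, P2, P3, P4, P5, P6, P7, P8, P9, P10, P11}, which is all 12 achievements.
No 3 of the 5 chapters cover everything (all 10 combinations miss at least one achievement), so 4 is optimal.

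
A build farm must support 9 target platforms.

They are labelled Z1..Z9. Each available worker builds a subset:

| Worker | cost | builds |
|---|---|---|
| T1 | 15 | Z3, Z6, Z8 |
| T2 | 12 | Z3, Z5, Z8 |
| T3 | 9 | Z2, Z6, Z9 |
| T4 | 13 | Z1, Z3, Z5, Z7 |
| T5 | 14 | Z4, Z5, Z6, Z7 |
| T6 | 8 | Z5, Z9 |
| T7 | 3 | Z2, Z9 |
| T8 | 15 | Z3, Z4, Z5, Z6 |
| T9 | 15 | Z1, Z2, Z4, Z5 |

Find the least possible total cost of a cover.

T2, T4, T5, T7 together cover every platform (T2 ∪ T4 ∪ T5 ∪ T7 = {Z1, Z2, Z3, Z4, Z5, Z6, Z7, Z8, Z9}); total cost 12 + 13 + 14 + 3 = 42.
No covering selection has total cost below 42.

42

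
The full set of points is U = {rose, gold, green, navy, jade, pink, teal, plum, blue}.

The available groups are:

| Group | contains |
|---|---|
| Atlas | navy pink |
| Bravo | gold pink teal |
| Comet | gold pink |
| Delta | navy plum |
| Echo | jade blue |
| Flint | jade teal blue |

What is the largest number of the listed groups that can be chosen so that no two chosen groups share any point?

3

Bravo, Delta, Echo are pairwise disjoint (Bravo={gold,pink,teal}; Delta={navy,plum}; Echo={jade,blue}).
Every remaining group overlaps one of these, and no 4 of the listed groups are pairwise disjoint, so 3 is the maximum.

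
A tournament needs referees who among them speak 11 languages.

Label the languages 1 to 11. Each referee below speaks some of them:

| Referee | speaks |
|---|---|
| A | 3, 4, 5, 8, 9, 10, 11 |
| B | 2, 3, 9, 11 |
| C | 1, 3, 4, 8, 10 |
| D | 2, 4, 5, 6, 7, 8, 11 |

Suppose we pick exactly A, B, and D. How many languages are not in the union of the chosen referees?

1

Union of A, B, D = {2, 3, 4, 5, 6, 7, 8, 9, 10, 11}.
Not covered: 1 — 1 language.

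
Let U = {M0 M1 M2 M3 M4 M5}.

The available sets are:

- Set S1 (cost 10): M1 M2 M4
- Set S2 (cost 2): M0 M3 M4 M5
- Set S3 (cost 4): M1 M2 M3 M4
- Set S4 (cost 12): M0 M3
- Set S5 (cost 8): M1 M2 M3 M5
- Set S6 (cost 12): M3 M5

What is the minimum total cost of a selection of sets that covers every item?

6

S2, S3 together cover every item (S2 ∪ S3 = {M0, M1, M2, M3, M4, M5}); total cost 2 + 4 = 6.
No covering selection has total cost below 6.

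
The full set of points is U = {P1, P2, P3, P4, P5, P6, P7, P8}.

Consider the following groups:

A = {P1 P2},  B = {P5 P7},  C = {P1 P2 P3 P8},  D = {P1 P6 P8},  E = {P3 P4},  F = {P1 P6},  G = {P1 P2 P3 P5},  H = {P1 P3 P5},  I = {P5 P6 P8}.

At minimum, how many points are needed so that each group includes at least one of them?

T = {P1, P4, P5} meets every group (each contains at least one member of T), and |T| = 3.
The groups B, E, F are pairwise disjoint, so any hitting set needs a separate point for each — at least 3. Hence 3 is optimal.

3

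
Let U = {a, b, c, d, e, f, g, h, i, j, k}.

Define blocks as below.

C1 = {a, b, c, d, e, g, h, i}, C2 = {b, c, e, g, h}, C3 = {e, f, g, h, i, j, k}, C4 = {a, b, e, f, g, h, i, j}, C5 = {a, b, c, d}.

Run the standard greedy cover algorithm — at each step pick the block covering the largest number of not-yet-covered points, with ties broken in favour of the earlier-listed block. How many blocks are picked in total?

Greedy: pick C1 (covers 8 new) → pick C3 (covers 3 new). Total picks: 2.

2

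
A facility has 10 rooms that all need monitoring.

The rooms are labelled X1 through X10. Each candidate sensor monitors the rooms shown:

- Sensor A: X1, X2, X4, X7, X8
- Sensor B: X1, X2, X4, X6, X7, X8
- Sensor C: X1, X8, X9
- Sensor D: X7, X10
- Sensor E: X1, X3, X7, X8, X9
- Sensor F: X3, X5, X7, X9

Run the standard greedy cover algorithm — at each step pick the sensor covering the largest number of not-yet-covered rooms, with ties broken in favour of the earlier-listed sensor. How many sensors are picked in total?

3

Greedy: pick B (covers 6 new) → pick F (covers 3 new) → pick D (covers 1 new). Total picks: 3.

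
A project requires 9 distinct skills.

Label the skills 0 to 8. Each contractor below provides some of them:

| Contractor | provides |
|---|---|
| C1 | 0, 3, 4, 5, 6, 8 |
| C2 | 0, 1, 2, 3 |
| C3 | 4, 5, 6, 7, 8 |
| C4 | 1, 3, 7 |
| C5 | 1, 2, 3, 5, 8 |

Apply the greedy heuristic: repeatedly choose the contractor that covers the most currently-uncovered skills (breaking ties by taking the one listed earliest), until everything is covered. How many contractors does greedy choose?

3

Greedy: pick C1 (covers 6 new) → pick C2 (covers 2 new) → pick C3 (covers 1 new). Total picks: 3.
(The true minimum cover uses only 2 contractors, so greedy is not optimal here.)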